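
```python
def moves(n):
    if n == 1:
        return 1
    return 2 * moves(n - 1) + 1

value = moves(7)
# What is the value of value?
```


moves(7)
= 2 * moves(6) + 1
= 2 * (2 * moves(5) + 1) + 1
= 2 * (2 * (2 * moves(4) + 1) + 1) + 1
= 2 * (2 * (2 * (2 * moves(3) + 1) + 1) + 1) + 1
= 2 * (2 * (2 * (2 * (2 * moves(2) + 1) + 1) + 1) + 1) + 1
= 2 * (2 * (2 * (2 * (2 * (2 * moves(1) + 1) + 1) + 1) + 1) + 1) + 1
Now compute bottom-up:
moves(1) = 1
moves(2) = 2 * 1 + 1 = 3
moves(3) = 2 * 3 + 1 = 7
moves(4) = 2 * 7 + 1 = 15
moves(5) = 2 * 15 + 1 = 31
moves(6) = 2 * 31 + 1 = 63
moves(7) = 2 * 63 + 1 = 127
= 127


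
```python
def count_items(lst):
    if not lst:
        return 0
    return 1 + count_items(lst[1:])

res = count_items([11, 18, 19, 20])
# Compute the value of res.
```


count_items([11, 18, 19, 20])
= 1 + count_items([18, 19, 20])
= 1 + 1 + count_items([19, 20])
= 1 + 1 + 1 + count_items([20])
= 1 + 1 + 1 + 1 + count_items([])
= 1 + 1 + 1 + 1 + 0
= 4


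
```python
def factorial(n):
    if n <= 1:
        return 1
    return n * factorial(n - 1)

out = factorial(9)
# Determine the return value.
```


factorial(9)
= 9 * factorial(8)
= 9 * 8 * factorial(7)
= 9 * 8 * 7 * factorial(6)
= 9 * 8 * 7 * 6 * factorial(5)
= 9 * 8 * 7 * 6 * 5 * factorial(4)
= 9 * 8 * 7 * 6 * 5 * 4 * factorial(3)
= 9 * 8 * 7 * 6 * 5 * 4 * 3 * factorial(2)
= 9 * 8 * 7 * 6 * 5 * 4 * 3 * 2 * factorial(1)
= 9 * 8 * 7 * 6 * 5 * 4 * 3 * 2 * 1
= 362880


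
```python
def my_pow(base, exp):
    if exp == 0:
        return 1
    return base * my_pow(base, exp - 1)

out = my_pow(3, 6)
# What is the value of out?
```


my_pow(3, 6)
= 3 * my_pow(3, 5)
= 3 * 3 * my_pow(3, 4)
= 3 * 3 * 3 * my_pow(3, 3)
= 3 * 3 * 3 * 3 * my_pow(3, 2)
= 3 * 3 * 3 * 3 * 3 * my_pow(3, 1)
= 3 * 3 * 3 * 3 * 3 * 3 * my_pow(3, 0)
= 3 * 3 * 3 * 3 * 3 * 3 * 1
= 729


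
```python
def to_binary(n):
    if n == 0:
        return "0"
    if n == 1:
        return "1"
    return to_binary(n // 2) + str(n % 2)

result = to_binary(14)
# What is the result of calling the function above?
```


to_binary(14)
= to_binary(7) + "0"
= to_binary(3) + "1" + "0"
= to_binary(1) + "1" + "1" + "0"
= "1" + "1" + "1" + "0"
= "1110"


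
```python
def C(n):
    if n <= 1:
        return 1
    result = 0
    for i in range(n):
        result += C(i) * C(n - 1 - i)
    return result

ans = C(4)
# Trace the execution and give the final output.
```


C(4)
= sum of C(i) * C(4-1-i) for i in 0..3
First compute sub-values bottom-up:
  C(0) = 1, C(1) = 1
  C(2) = 1*1 + 1*1 = 2
  C(3) = 1*2 + 1*1 + 2*1 = 5
Now C(4):
  C(0)*C(3) = 1*5 = 5
  C(1)*C(2) = 1*2 = 2
  C(2)*C(1) = 2*1 = 2
  C(3)*C(0) = 5*1 = 5
= 5 + 2 + 2 + 5
= 14


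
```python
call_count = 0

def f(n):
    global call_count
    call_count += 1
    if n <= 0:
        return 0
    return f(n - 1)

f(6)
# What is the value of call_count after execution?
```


f(6) calls f(5) calls ... calls f(0)
Total calls: 6 + 1 (for base case) = 7


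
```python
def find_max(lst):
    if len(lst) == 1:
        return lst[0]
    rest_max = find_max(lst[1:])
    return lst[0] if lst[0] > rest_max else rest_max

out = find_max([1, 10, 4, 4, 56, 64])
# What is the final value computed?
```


find_max([1, 10, 4, 4, 56, 64])
= compare 1 with find_max([10, 4, 4, 56, 64])
= compare 10 with find_max([4, 4, 56, 64])
= compare 4 with find_max([4, 56, 64])
= compare 4 with find_max([56, 64])
= compare 56 with find_max([64])
Base: find_max([64]) = 64
compare 56 with 64: max = 64
compare 4 with 64: max = 64
compare 4 with 64: max = 64
compare 10 with 64: max = 64
compare 1 with 64: max = 64
= 64


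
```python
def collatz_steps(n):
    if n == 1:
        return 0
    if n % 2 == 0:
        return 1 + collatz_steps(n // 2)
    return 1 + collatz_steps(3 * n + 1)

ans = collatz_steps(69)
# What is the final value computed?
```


collatz_steps(69)
69 is odd -> 3*69+1 = 208 -> collatz_steps(208)
208 is even -> collatz_steps(104)
104 is even -> collatz_steps(52)
52 is even -> collatz_steps(26)
26 is even -> collatz_steps(13)
13 is odd -> 3*13+1 = 40 -> collatz_steps(40)
40 is even -> collatz_steps(20)
20 is even -> collatz_steps(10)
10 is even -> collatz_steps(5)
5 is odd -> 3*5+1 = 16 -> collatz_steps(16)
16 is even -> collatz_steps(8)
8 is even -> collatz_steps(4)
4 is even -> collatz_steps(2)
2 is even -> collatz_steps(1)
Reached 1 after 14 steps
= 14


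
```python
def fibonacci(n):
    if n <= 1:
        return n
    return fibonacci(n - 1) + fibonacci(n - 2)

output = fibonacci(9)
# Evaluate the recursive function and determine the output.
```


fibonacci(9)
= fibonacci(8) + fibonacci(7)
= (fibonacci(7) + fibonacci(6)) + fibonacci(7)
Computing bottom-up: fibonacci(0)=0, fibonacci(1)=1, fibonacci(2)=1, fibonacci(3)=2, fibonacci(4)=3, fibonacci(5)=5, fibonacci(6)=8, fibonacci(7)=13, fibonacci(8)=21, fibonacci(9)=34
= 34


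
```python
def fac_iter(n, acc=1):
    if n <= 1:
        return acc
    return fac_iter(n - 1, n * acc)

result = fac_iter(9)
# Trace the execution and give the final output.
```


fac_iter(9, 1)
= fac_iter(8, 9 * 1) = fac_iter(8, 9)
= fac_iter(7, 8 * 9) = fac_iter(7, 72)
= fac_iter(6, 7 * 72) = fac_iter(6, 504)
= fac_iter(5, 6 * 504) = fac_iter(5, 3024)
= fac_iter(4, 5 * 3024) = fac_iter(4, 15120)
= fac_iter(3, 4 * 15120) = fac_iter(3, 60480)
= fac_iter(2, 3 * 60480) = fac_iter(2, 181440)
= fac_iter(1, 2 * 181440) = fac_iter(1, 362880)
n <= 1, return acc = 362880


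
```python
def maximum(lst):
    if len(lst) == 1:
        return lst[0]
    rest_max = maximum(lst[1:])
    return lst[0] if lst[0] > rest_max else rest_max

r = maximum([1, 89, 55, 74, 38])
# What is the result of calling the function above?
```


maximum([1, 89, 55, 74, 38])
= compare 1 with maximum([89, 55, 74, 38])
= compare 89 with maximum([55, 74, 38])
= compare 55 with maximum([74, 38])
= compare 74 with maximum([38])
Base: maximum([38]) = 38
compare 74 with 38: max = 74
compare 55 with 74: max = 74
compare 89 with 74: max = 89
compare 1 with 89: max = 89
= 89


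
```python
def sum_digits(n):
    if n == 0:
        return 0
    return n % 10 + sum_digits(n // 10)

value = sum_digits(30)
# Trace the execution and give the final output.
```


sum_digits(30)
= 0 + sum_digits(3)
= 0 + 3 + sum_digits(0)
= 0 + 3 + 0
= 3


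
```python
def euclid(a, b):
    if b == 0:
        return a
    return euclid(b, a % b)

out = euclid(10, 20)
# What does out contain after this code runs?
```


euclid(10, 20)
= euclid(20, 10 % 20) = euclid(20, 10)
= euclid(10, 20 % 10) = euclid(10, 0)
b == 0, return a = 10


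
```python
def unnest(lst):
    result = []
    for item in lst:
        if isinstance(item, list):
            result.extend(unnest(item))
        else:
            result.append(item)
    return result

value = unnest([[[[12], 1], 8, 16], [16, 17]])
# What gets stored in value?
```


unnest([[[[12], 1], 8, 16], [16, 17]])
Processing each element:
  [[[12], 1], 8, 16] is a list -> unnest recursively -> [12, 1, 8, 16]
  [16, 17] is a list -> unnest recursively -> [16, 17]
= [12, 1, 8, 16, 16, 17]


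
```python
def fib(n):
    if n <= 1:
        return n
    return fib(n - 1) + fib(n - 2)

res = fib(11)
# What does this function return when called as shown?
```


fib(11)
= fib(10) + fib(9)
= (fib(9) + fib(8)) + fib(9)
Computing bottom-up: fib(0)=0, fib(1)=1, fib(2)=1, fib(3)=2, fib(4)=3, fib(5)=5, fib(6)=8, fib(7)=13, fib(8)=21, fib(9)=34, fib(10)=55, fib(11)=89
= 89


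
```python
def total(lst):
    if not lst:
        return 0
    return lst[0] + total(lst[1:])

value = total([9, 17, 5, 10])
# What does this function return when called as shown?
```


total([9, 17, 5, 10])
= 9 + total([17, 5, 10])
= 9 + 17 + total([5, 10])
= 9 + 17 + 5 + total([10])
= 9 + 17 + 5 + 10 + total([])
= 9 + 17 + 5 + 10 + 0
= 41


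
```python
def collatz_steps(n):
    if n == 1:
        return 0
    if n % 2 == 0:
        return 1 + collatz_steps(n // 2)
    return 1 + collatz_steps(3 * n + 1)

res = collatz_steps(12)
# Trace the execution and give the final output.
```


collatz_steps(12)
12 is even -> collatz_steps(6)
6 is even -> collatz_steps(3)
3 is odd -> 3*3+1 = 10 -> collatz_steps(10)
10 is even -> collatz_steps(5)
5 is odd -> 3*5+1 = 16 -> collatz_steps(16)
16 is even -> collatz_steps(8)
8 is even -> collatz_steps(4)
4 is even -> collatz_steps(2)
2 is even -> collatz_steps(1)
Reached 1 after 9 steps
= 9


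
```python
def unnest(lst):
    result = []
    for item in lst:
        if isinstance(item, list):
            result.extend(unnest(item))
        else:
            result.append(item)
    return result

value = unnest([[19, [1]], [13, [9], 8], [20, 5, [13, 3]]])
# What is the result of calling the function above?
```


unnest([[19, [1]], [13, [9], 8], [20, 5, [13, 3]]])
Processing each element:
  [19, [1]] is a list -> unnest recursively -> [19, 1]
  [13, [9], 8] is a list -> unnest recursively -> [13, 9, 8]
  [20, 5, [13, 3]] is a list -> unnest recursively -> [20, 5, 13, 3]
= [19, 1, 13, 9, 8, 20, 5, 13, 3]


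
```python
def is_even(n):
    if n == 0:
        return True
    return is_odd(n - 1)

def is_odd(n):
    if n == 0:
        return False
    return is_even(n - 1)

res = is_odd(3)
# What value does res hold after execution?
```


is_odd(3)
= is_even(2)
= is_odd(1)
= is_even(0)
n == 0: return True
= True


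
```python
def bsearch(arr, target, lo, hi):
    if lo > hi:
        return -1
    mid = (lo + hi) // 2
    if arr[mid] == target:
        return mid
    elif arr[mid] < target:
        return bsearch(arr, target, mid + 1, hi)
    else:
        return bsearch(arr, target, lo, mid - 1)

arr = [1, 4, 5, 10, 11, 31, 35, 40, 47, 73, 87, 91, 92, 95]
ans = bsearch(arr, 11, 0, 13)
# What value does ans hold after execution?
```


bsearch(arr, 11, 0, 13)
lo=0, hi=13, mid=6, arr[mid]=35
35 > 11, search left half
lo=0, hi=5, mid=2, arr[mid]=5
5 < 11, search right half
lo=3, hi=5, mid=4, arr[mid]=11
arr[4] == 11, found at index 4
= 4


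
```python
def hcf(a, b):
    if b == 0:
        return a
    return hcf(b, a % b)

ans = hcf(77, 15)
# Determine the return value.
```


hcf(77, 15)
= hcf(15, 77 % 15) = hcf(15, 2)
= hcf(2, 15 % 2) = hcf(2, 1)
= hcf(1, 2 % 1) = hcf(1, 0)
b == 0, return a = 1


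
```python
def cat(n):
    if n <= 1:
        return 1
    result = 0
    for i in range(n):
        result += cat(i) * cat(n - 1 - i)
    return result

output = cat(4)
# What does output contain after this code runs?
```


cat(4)
= sum of cat(i) * cat(4-1-i) for i in 0..3
First compute sub-values bottom-up:
  cat(0) = 1, cat(1) = 1
  cat(2) = 1*1 + 1*1 = 2
  cat(3) = 1*2 + 1*1 + 2*1 = 5
Now cat(4):
  cat(0)*cat(3) = 1*5 = 5
  cat(1)*cat(2) = 1*2 = 2
  cat(2)*cat(1) = 2*1 = 2
  cat(3)*cat(0) = 5*1 = 5
= 5 + 2 + 2 + 5
= 14


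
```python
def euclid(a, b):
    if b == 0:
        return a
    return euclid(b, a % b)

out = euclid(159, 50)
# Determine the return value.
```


euclid(159, 50)
= euclid(50, 159 % 50) = euclid(50, 9)
= euclid(9, 50 % 9) = euclid(9, 5)
= euclid(5, 9 % 5) = euclid(5, 4)
= euclid(4, 5 % 4) = euclid(4, 1)
= euclid(1, 4 % 1) = euclid(1, 0)
b == 0, return a = 1


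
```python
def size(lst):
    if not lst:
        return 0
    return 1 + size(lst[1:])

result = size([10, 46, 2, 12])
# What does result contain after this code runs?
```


size([10, 46, 2, 12])
= 1 + size([46, 2, 12])
= 1 + 1 + size([2, 12])
= 1 + 1 + 1 + size([12])
= 1 + 1 + 1 + 1 + size([])
= 1 + 1 + 1 + 1 + 0
= 4


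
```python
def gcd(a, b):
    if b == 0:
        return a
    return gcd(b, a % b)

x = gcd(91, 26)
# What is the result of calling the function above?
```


gcd(91, 26)
= gcd(26, 91 % 26) = gcd(26, 13)
= gcd(13, 26 % 13) = gcd(13, 0)
b == 0, return a = 13


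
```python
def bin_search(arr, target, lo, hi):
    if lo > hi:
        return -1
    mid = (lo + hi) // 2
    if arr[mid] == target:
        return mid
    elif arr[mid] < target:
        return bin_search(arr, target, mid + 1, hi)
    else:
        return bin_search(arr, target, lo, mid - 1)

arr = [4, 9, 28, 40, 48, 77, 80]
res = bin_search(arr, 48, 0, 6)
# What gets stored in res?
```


bin_search(arr, 48, 0, 6)
lo=0, hi=6, mid=3, arr[mid]=40
40 < 48, search right half
lo=4, hi=6, mid=5, arr[mid]=77
77 > 48, search left half
lo=4, hi=4, mid=4, arr[mid]=48
arr[4] == 48, found at index 4
= 4


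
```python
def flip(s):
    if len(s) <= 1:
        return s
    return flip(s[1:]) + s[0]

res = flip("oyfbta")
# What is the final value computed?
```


flip("oyfbta")
= flip("yfbta") + "o"
= flip("fbta") + "y" + "o"
= flip("bta") + "f" + "y" + "o"
= flip("ta") + "b" + "f" + "y" + "o"
= flip("a") + "t" + "b" + "f" + "y" + "o"
= "a" + "t" + "b" + "f" + "y" + "o"
= "atbfyo"


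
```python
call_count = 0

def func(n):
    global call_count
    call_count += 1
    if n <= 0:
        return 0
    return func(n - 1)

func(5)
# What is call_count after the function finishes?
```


func(5) calls func(4) calls ... calls func(0)
Total calls: 5 + 1 (for base case) = 6


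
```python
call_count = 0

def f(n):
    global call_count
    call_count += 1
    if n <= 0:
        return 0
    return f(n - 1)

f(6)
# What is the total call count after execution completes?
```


f(6) calls f(5) calls ... calls f(0)
Total calls: 6 + 1 (for base case) = 7


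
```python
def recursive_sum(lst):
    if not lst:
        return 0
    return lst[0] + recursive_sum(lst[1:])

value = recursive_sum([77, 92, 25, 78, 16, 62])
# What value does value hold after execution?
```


recursive_sum([77, 92, 25, 78, 16, 62])
= 77 + recursive_sum([92, 25, 78, 16, 62])
= 77 + 92 + recursive_sum([25, 78, 16, 62])
= 77 + 92 + 25 + recursive_sum([78, 16, 62])
= 77 + 92 + 25 + 78 + recursive_sum([16, 62])
= 77 + 92 + 25 + 78 + 16 + recursive_sum([62])
= 77 + 92 + 25 + 78 + 16 + 62 + recursive_sum([])
= 77 + 92 + 25 + 78 + 16 + 62 + 0
= 350


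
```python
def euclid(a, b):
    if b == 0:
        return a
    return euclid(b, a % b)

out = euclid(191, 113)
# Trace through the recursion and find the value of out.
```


euclid(191, 113)
= euclid(113, 191 % 113) = euclid(113, 78)
= euclid(78, 113 % 78) = euclid(78, 35)
= euclid(35, 78 % 35) = euclid(35, 8)
= euclid(8, 35 % 8) = euclid(8, 3)
= euclid(3, 8 % 3) = euclid(3, 2)
= euclid(2, 3 % 2) = euclid(2, 1)
= euclid(1, 2 % 1) = euclid(1, 0)
b == 0, return a = 1


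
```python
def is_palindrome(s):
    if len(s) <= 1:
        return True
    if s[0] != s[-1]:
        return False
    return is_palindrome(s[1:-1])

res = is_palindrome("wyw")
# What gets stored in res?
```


is_palindrome("wyw")
"wyw": s[0]='w' == s[-1]='w' -> is_palindrome("y")
"y": len <= 1 -> True
= True


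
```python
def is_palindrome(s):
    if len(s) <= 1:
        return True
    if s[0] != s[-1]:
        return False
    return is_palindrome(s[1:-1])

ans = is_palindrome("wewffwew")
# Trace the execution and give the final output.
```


is_palindrome("wewffwew")
"wewffwew": s[0]='w' == s[-1]='w' -> is_palindrome("ewffwe")
"ewffwe": s[0]='e' == s[-1]='e' -> is_palindrome("wffw")
"wffw": s[0]='w' == s[-1]='w' -> is_palindrome("ff")
"ff": s[0]='f' == s[-1]='f' -> is_palindrome("")
"": len <= 1 -> True
= True


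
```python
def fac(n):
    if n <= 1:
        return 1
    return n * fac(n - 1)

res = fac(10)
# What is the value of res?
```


fac(10)
= 10 * fac(9)
= 10 * 9 * fac(8)
= 10 * 9 * 8 * fac(7)
= 10 * 9 * 8 * 7 * fac(6)
= 10 * 9 * 8 * 7 * 6 * fac(5)
= 10 * 9 * 8 * 7 * 6 * 5 * fac(4)
= 10 * 9 * 8 * 7 * 6 * 5 * 4 * fac(3)
= 10 * 9 * 8 * 7 * 6 * 5 * 4 * 3 * fac(2)
= 10 * 9 * 8 * 7 * 6 * 5 * 4 * 3 * 2 * fac(1)
= 10 * 9 * 8 * 7 * 6 * 5 * 4 * 3 * 2 * 1
= 3628800


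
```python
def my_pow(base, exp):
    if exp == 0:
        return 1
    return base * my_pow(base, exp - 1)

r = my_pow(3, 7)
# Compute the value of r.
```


my_pow(3, 7)
= 3 * my_pow(3, 6)
= 3 * 3 * my_pow(3, 5)
= 3 * 3 * 3 * my_pow(3, 4)
= 3 * 3 * 3 * 3 * my_pow(3, 3)
= 3 * 3 * 3 * 3 * 3 * my_pow(3, 2)
= 3 * 3 * 3 * 3 * 3 * 3 * my_pow(3, 1)
= 3 * 3 * 3 * 3 * 3 * 3 * 3 * my_pow(3, 0)
= 3 * 3 * 3 * 3 * 3 * 3 * 3 * 1
= 2187


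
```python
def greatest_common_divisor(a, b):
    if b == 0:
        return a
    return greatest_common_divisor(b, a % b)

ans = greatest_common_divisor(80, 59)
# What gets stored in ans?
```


greatest_common_divisor(80, 59)
= greatest_common_divisor(59, 80 % 59) = greatest_common_divisor(59, 21)
= greatest_common_divisor(21, 59 % 21) = greatest_common_divisor(21, 17)
= greatest_common_divisor(17, 21 % 17) = greatest_common_divisor(17, 4)
= greatest_common_divisor(4, 17 % 4) = greatest_common_divisor(4, 1)
= greatest_common_divisor(1, 4 % 1) = greatest_common_divisor(1, 0)
b == 0, return a = 1


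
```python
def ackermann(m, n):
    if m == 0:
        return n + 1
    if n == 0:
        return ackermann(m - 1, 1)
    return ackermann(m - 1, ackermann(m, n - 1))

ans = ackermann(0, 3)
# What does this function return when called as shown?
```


ackermann(0, 3)
m == 0: return 3 + 1 = 4
= 4


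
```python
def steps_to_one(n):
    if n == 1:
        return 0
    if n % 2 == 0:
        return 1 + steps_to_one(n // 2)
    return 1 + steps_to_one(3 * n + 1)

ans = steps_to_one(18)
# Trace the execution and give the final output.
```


steps_to_one(18)
18 is even -> steps_to_one(9)
9 is odd -> 3*9+1 = 28 -> steps_to_one(28)
28 is even -> steps_to_one(14)
14 is even -> steps_to_one(7)
7 is odd -> 3*7+1 = 22 -> steps_to_one(22)
22 is even -> steps_to_one(11)
11 is odd -> 3*11+1 = 34 -> steps_to_one(34)
34 is even -> steps_to_one(17)
17 is odd -> 3*17+1 = 52 -> steps_to_one(52)
52 is even -> steps_to_one(26)
26 is even -> steps_to_one(13)
13 is odd -> 3*13+1 = 40 -> steps_to_one(40)
40 is even -> steps_to_one(20)
20 is even -> steps_to_one(10)
10 is even -> steps_to_one(5)
5 is odd -> 3*5+1 = 16 -> steps_to_one(16)
16 is even -> steps_to_one(8)
8 is even -> steps_to_one(4)
4 is even -> steps_to_one(2)
2 is even -> steps_to_one(1)
Reached 1 after 20 steps
= 20


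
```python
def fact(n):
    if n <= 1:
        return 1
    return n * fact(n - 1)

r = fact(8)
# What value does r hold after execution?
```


fact(8)
= 8 * fact(7)
= 8 * 7 * fact(6)
= 8 * 7 * 6 * fact(5)
= 8 * 7 * 6 * 5 * fact(4)
= 8 * 7 * 6 * 5 * 4 * fact(3)
= 8 * 7 * 6 * 5 * 4 * 3 * fact(2)
= 8 * 7 * 6 * 5 * 4 * 3 * 2 * fact(1)
= 8 * 7 * 6 * 5 * 4 * 3 * 2 * 1
= 40320


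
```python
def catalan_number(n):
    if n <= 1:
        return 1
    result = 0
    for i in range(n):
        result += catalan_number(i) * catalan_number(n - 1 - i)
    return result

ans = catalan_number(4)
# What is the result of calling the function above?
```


catalan_number(4)
= sum of catalan_number(i) * catalan_number(4-1-i) for i in 0..3
First compute sub-values bottom-up:
  catalan_number(0) = 1, catalan_number(1) = 1
  catalan_number(2) = 1*1 + 1*1 = 2
  catalan_number(3) = 1*2 + 1*1 + 2*1 = 5
Now catalan_number(4):
  catalan_number(0)*catalan_number(3) = 1*5 = 5
  catalan_number(1)*catalan_number(2) = 1*2 = 2
  catalan_number(2)*catalan_number(1) = 2*1 = 2
  catalan_number(3)*catalan_number(0) = 5*1 = 5
= 5 + 2 + 2 + 5
= 14


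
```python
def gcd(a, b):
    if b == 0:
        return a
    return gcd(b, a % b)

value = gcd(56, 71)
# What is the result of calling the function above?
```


gcd(56, 71)
= gcd(71, 56 % 71) = gcd(71, 56)
= gcd(56, 71 % 56) = gcd(56, 15)
= gcd(15, 56 % 15) = gcd(15, 11)
= gcd(11, 15 % 11) = gcd(11, 4)
= gcd(4, 11 % 4) = gcd(4, 3)
= gcd(3, 4 % 3) = gcd(3, 1)
= gcd(1, 3 % 1) = gcd(1, 0)
b == 0, return a = 1


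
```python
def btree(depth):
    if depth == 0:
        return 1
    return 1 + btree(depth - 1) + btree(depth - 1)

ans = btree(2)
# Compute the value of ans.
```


btree(2)
= 1 + btree(1) + btree(1)
= 1 + 2 * btree(1)
btree(k) = 2^(k+1) - 1
btree(0) = 1
btree(1) = 3
btree(2) = 7
btree(2) = 2^3 - 1 = 7


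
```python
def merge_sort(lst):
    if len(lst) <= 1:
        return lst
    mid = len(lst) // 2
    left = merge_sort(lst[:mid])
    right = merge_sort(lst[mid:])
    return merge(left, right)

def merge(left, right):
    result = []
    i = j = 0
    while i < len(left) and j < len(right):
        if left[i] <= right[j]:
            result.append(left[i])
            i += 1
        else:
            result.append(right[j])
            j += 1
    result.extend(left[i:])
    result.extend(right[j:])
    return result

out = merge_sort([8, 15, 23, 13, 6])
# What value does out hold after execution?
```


merge_sort([8, 15, 23, 13, 6])
Split into [8, 15] and [23, 13, 6]
Left sorted: [8, 15]
Right sorted: [6, 13, 23]
Merge [8, 15] and [6, 13, 23]
= [6, 8, 13, 15, 23]


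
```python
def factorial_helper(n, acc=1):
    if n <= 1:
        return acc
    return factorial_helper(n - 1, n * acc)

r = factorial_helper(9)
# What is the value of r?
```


factorial_helper(9, 1)
= factorial_helper(8, 9 * 1) = factorial_helper(8, 9)
= factorial_helper(7, 8 * 9) = factorial_helper(7, 72)
= factorial_helper(6, 7 * 72) = factorial_helper(6, 504)
= factorial_helper(5, 6 * 504) = factorial_helper(5, 3024)
= factorial_helper(4, 5 * 3024) = factorial_helper(4, 15120)
= factorial_helper(3, 4 * 15120) = factorial_helper(3, 60480)
= factorial_helper(2, 3 * 60480) = factorial_helper(2, 181440)
= factorial_helper(1, 2 * 181440) = factorial_helper(1, 362880)
n <= 1, return acc = 362880


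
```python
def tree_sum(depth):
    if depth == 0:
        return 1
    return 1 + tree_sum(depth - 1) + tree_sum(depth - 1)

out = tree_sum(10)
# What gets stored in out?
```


tree_sum(10)
= 1 + tree_sum(9) + tree_sum(9)
= 1 + 2 * tree_sum(9)
tree_sum(k) = 2^(k+1) - 1
tree_sum(0) = 1
tree_sum(1) = 3
tree_sum(2) = 7
tree_sum(3) = 15
tree_sum(4) = 31
tree_sum(10) = 2^11 - 1 = 2047


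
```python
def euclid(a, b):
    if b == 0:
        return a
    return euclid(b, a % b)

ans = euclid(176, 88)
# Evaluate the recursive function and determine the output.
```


euclid(176, 88)
= euclid(88, 176 % 88) = euclid(88, 0)
b == 0, return a = 88


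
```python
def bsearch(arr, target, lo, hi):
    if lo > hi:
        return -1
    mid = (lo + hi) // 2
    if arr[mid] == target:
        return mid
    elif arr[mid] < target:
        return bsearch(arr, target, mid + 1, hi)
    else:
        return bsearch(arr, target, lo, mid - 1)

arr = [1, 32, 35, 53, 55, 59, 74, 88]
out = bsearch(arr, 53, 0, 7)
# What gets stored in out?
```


bsearch(arr, 53, 0, 7)
lo=0, hi=7, mid=3, arr[mid]=53
arr[3] == 53, found at index 3
= 3


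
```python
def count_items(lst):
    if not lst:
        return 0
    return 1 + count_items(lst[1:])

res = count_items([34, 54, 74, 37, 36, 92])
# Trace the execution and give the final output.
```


count_items([34, 54, 74, 37, 36, 92])
= 1 + count_items([54, 74, 37, 36, 92])
= 1 + 1 + count_items([74, 37, 36, 92])
= 1 + 1 + 1 + count_items([37, 36, 92])
= 1 + 1 + 1 + 1 + count_items([36, 92])
= 1 + 1 + 1 + 1 + 1 + count_items([92])
= 1 + 1 + 1 + 1 + 1 + 1 + count_items([])
= 1 + 1 + 1 + 1 + 1 + 1 + 0
= 6


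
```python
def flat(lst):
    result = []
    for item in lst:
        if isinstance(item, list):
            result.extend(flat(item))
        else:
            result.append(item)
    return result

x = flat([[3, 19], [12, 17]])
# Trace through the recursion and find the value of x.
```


flat([[3, 19], [12, 17]])
Processing each element:
  [3, 19] is a list -> flat recursively -> [3, 19]
  [12, 17] is a list -> flat recursively -> [12, 17]
= [3, 19, 12, 17]


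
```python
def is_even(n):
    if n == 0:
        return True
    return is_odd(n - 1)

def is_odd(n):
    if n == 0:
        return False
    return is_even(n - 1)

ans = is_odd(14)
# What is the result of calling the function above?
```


is_odd(14)
= is_even(13)
= is_odd(12)
= is_even(11)
= is_odd(10)
= is_even(9)
= is_odd(8)
= is_even(7)
= is_odd(6)
= is_even(5)
= is_odd(4)
= is_even(3)
= is_odd(2)
= is_even(1)
= is_odd(0)
n == 0: return False
= False


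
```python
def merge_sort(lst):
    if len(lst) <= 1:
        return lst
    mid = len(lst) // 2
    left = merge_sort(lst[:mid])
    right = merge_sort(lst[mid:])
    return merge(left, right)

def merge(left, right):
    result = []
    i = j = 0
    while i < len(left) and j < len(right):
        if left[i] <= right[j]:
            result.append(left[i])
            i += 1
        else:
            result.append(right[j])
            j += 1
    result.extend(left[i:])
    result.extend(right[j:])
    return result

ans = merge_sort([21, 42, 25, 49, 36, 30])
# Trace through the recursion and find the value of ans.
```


merge_sort([21, 42, 25, 49, 36, 30])
Split into [21, 42, 25] and [49, 36, 30]
Left sorted: [21, 25, 42]
Right sorted: [30, 36, 49]
Merge [21, 25, 42] and [30, 36, 49]
= [21, 25, 30, 36, 42, 49]


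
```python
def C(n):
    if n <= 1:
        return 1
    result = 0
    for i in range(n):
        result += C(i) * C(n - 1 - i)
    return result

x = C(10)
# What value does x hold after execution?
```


C(10)
= sum of C(i) * C(10-1-i) for i in 0..9
First compute sub-values bottom-up:
  C(0) = 1, C(1) = 1
  C(2) = 1*1 + 1*1 = 2
  C(3) = 1*2 + 1*1 + 2*1 = 5
  C(4) = 1*5 + 1*2 + 2*1 + 5*1 = 14
  C(5) = 1*14 + 1*5 + 2*2 + 5*1 + 14*1 = 42
  C(6) = 1*42 + 1*14 + 2*5 + 5*2 + 14*1 + 42*1 = 132
  C(7) = 1*132 + 1*42 + 2*14 + 5*5 + 14*2 + 42*1 + 132*1 = 429
  C(8) = 1*429 + 1*132 + 2*42 + 5*14 + 14*5 + 42*2 + 132*1 + 429*1 = 1430
  C(9) = 1*1430 + 1*429 + 2*132 + 5*42 + 14*14 + 42*5 + 132*2 + 429*1 + 1430*1 = 4862
Now C(10):
  C(0)*C(9) = 1*4862 = 4862
  C(1)*C(8) = 1*1430 = 1430
  C(2)*C(7) = 2*429 = 858
  C(3)*C(6) = 5*132 = 660
  C(4)*C(5) = 14*42 = 588
  C(5)*C(4) = 42*14 = 588
  C(6)*C(3) = 132*5 = 660
  C(7)*C(2) = 429*2 = 858
  C(8)*C(1) = 1430*1 = 1430
  C(9)*C(0) = 4862*1 = 4862
= 4862 + 1430 + 858 + 660 + 588 + 588 + 660 + 858 + 1430 + 4862
= 16796


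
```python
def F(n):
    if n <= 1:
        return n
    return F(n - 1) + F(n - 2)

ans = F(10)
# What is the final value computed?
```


F(10)
= F(9) + F(8)
= (F(8) + F(7)) + F(8)
Computing bottom-up: F(0)=0, F(1)=1, F(2)=1, F(3)=2, F(4)=3, F(5)=5, F(6)=8, F(7)=13, F(8)=21, F(9)=34, F(10)=55
= 55


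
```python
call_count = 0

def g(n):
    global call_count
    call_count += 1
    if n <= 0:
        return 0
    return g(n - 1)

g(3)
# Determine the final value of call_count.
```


g(3) calls g(2) calls ... calls g(0)
Total calls: 3 + 1 (for base case) = 4


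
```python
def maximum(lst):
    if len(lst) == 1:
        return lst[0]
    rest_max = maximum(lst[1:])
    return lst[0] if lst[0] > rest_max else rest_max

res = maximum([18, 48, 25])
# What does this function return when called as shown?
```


maximum([18, 48, 25])
= compare 18 with maximum([48, 25])
= compare 48 with maximum([25])
Base: maximum([25]) = 25
compare 48 with 25: max = 48
compare 18 with 48: max = 48
= 48


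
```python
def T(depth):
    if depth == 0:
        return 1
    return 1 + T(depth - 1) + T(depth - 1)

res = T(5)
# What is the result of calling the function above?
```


T(5)
= 1 + T(4) + T(4)
= 1 + 2 * T(4)
T(k) = 2^(k+1) - 1
T(0) = 1
T(1) = 3
T(2) = 7
T(3) = 15
T(4) = 31
T(5) = 2^6 - 1 = 63


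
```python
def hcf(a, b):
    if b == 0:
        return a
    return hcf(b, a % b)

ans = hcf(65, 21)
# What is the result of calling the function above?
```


hcf(65, 21)
= hcf(21, 65 % 21) = hcf(21, 2)
= hcf(2, 21 % 2) = hcf(2, 1)
= hcf(1, 2 % 1) = hcf(1, 0)
b == 0, return a = 1


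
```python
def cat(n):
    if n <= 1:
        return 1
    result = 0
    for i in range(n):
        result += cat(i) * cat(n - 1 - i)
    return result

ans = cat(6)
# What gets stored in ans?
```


cat(6)
= sum of cat(i) * cat(6-1-i) for i in 0..5
First compute sub-values bottom-up:
  cat(0) = 1, cat(1) = 1
  cat(2) = 1*1 + 1*1 = 2
  cat(3) = 1*2 + 1*1 + 2*1 = 5
  cat(4) = 1*5 + 1*2 + 2*1 + 5*1 = 14
  cat(5) = 1*14 + 1*5 + 2*2 + 5*1 + 14*1 = 42
Now cat(6):
  cat(0)*cat(5) = 1*42 = 42
  cat(1)*cat(4) = 1*14 = 14
  cat(2)*cat(3) = 2*5 = 10
  cat(3)*cat(2) = 5*2 = 10
  cat(4)*cat(1) = 14*1 = 14
  cat(5)*cat(0) = 42*1 = 42
= 42 + 14 + 10 + 10 + 14 + 42
= 132


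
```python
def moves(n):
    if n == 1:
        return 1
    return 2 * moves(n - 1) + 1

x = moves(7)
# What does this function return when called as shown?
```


moves(7)
= 2 * moves(6) + 1
= 2 * (2 * moves(5) + 1) + 1
= 2 * (2 * (2 * moves(4) + 1) + 1) + 1
= 2 * (2 * (2 * (2 * moves(3) + 1) + 1) + 1) + 1
= 2 * (2 * (2 * (2 * (2 * moves(2) + 1) + 1) + 1) + 1) + 1
= 2 * (2 * (2 * (2 * (2 * (2 * moves(1) + 1) + 1) + 1) + 1) + 1) + 1
Now compute bottom-up:
moves(1) = 1
moves(2) = 2 * 1 + 1 = 3
moves(3) = 2 * 3 + 1 = 7
moves(4) = 2 * 7 + 1 = 15
moves(5) = 2 * 15 + 1 = 31
moves(6) = 2 * 31 + 1 = 63
moves(7) = 2 * 63 + 1 = 127
= 127


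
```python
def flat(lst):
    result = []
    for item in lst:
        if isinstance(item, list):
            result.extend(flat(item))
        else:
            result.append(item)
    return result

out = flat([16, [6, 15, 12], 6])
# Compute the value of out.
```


flat([16, [6, 15, 12], 6])
Processing each element:
  16 is not a list -> append 16
  [6, 15, 12] is a list -> flat recursively -> [6, 15, 12]
  6 is not a list -> append 6
= [16, 6, 15, 12, 6]


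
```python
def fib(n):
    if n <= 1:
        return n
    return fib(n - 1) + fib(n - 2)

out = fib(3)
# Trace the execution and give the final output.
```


fib(3)
= fib(2) + fib(1)
Computing bottom-up: fib(0)=0, fib(1)=1, fib(2)=1, fib(3)=2
= 2


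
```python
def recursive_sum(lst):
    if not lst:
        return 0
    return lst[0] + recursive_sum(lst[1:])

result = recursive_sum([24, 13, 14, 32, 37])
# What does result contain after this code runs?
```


recursive_sum([24, 13, 14, 32, 37])
= 24 + recursive_sum([13, 14, 32, 37])
= 24 + 13 + recursive_sum([14, 32, 37])
= 24 + 13 + 14 + recursive_sum([32, 37])
= 24 + 13 + 14 + 32 + recursive_sum([37])
= 24 + 13 + 14 + 32 + 37 + recursive_sum([])
= 24 + 13 + 14 + 32 + 37 + 0
= 120


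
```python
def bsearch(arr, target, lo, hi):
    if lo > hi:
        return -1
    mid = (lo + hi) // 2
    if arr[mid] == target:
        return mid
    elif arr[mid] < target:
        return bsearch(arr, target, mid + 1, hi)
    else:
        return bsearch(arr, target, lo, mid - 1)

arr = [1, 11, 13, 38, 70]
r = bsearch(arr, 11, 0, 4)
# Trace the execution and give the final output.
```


bsearch(arr, 11, 0, 4)
lo=0, hi=4, mid=2, arr[mid]=13
13 > 11, search left half
lo=0, hi=1, mid=0, arr[mid]=1
1 < 11, search right half
lo=1, hi=1, mid=1, arr[mid]=11
arr[1] == 11, found at index 1
= 1


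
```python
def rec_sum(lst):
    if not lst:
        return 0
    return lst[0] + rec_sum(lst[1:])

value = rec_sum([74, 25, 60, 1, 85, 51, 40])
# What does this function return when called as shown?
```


rec_sum([74, 25, 60, 1, 85, 51, 40])
= 74 + rec_sum([25, 60, 1, 85, 51, 40])
= 74 + 25 + rec_sum([60, 1, 85, 51, 40])
= 74 + 25 + 60 + rec_sum([1, 85, 51, 40])
= 74 + 25 + 60 + 1 + rec_sum([85, 51, 40])
= 74 + 25 + 60 + 1 + 85 + rec_sum([51, 40])
= 74 + 25 + 60 + 1 + 85 + 51 + rec_sum([40])
= 74 + 25 + 60 + 1 + 85 + 51 + 40 + rec_sum([])
= 74 + 25 + 60 + 1 + 85 + 51 + 40 + 0
= 336


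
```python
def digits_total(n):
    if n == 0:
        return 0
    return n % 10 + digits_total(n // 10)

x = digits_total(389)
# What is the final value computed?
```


digits_total(389)
= 9 + digits_total(38)
= 9 + 8 + digits_total(3)
= 9 + 8 + 3 + digits_total(0)
= 9 + 8 + 3 + 0
= 20


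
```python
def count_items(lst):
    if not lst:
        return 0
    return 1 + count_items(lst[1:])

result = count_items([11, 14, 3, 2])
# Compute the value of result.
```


count_items([11, 14, 3, 2])
= 1 + count_items([14, 3, 2])
= 1 + 1 + count_items([3, 2])
= 1 + 1 + 1 + count_items([2])
= 1 + 1 + 1 + 1 + count_items([])
= 1 + 1 + 1 + 1 + 0
= 4


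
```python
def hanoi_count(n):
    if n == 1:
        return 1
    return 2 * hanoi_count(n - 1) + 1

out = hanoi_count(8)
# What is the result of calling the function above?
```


hanoi_count(8)
= 2 * hanoi_count(7) + 1
= 2 * (2 * hanoi_count(6) + 1) + 1
= 2 * (2 * (2 * hanoi_count(5) + 1) + 1) + 1
= 2 * (2 * (2 * (2 * hanoi_count(4) + 1) + 1) + 1) + 1
= 2 * (2 * (2 * (2 * (2 * hanoi_count(3) + 1) + 1) + 1) + 1) + 1
= 2 * (2 * (2 * (2 * (2 * (2 * hanoi_count(2) + 1) + 1) + 1) + 1) + 1) + 1
= 2 * (2 * (2 * (2 * (2 * (2 * (2 * hanoi_count(1) + 1) + 1) + 1) + 1) + 1) + 1) + 1
Now compute bottom-up:
hanoi_count(1) = 1
hanoi_count(2) = 2 * 1 + 1 = 3
hanoi_count(3) = 2 * 3 + 1 = 7
hanoi_count(4) = 2 * 7 + 1 = 15
hanoi_count(5) = 2 * 15 + 1 = 31
hanoi_count(6) = 2 * 31 + 1 = 63
hanoi_count(7) = 2 * 63 + 1 = 127
hanoi_count(8) = 2 * 127 + 1 = 255
= 255


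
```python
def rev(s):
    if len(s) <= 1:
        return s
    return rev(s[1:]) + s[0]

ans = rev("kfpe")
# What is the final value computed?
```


rev("kfpe")
= rev("fpe") + "k"
= rev("pe") + "f" + "k"
= rev("e") + "p" + "f" + "k"
= "e" + "p" + "f" + "k"
= "epfk"


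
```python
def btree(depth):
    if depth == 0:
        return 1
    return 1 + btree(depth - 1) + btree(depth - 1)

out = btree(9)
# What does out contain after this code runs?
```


btree(9)
= 1 + btree(8) + btree(8)
= 1 + 2 * btree(8)
btree(k) = 2^(k+1) - 1
btree(0) = 1
btree(1) = 3
btree(2) = 7
btree(3) = 15
btree(4) = 31
btree(9) = 2^10 - 1 = 1023


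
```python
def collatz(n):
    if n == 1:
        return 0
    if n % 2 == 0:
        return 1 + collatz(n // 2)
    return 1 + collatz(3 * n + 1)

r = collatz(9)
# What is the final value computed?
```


collatz(9)
9 is odd -> 3*9+1 = 28 -> collatz(28)
28 is even -> collatz(14)
14 is even -> collatz(7)
7 is odd -> 3*7+1 = 22 -> collatz(22)
22 is even -> collatz(11)
11 is odd -> 3*11+1 = 34 -> collatz(34)
34 is even -> collatz(17)
17 is odd -> 3*17+1 = 52 -> collatz(52)
52 is even -> collatz(26)
26 is even -> collatz(13)
13 is odd -> 3*13+1 = 40 -> collatz(40)
40 is even -> collatz(20)
20 is even -> collatz(10)
10 is even -> collatz(5)
5 is odd -> 3*5+1 = 16 -> collatz(16)
16 is even -> collatz(8)
8 is even -> collatz(4)
4 is even -> collatz(2)
2 is even -> collatz(1)
Reached 1 after 19 steps
= 19


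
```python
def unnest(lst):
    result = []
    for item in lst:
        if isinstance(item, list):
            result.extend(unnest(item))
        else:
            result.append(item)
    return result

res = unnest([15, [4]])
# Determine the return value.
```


unnest([15, [4]])
Processing each element:
  15 is not a list -> append 15
  [4] is a list -> unnest recursively -> [4]
= [15, 4]


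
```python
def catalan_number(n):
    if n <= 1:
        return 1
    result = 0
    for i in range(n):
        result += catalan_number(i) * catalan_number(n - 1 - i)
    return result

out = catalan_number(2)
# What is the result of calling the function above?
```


catalan_number(2)
= sum of catalan_number(i) * catalan_number(2-1-i) for i in 0..1
  catalan_number(0)*catalan_number(1) = 1*1 = 1
  catalan_number(1)*catalan_number(0) = 1*1 = 1
= 1 + 1
= 2


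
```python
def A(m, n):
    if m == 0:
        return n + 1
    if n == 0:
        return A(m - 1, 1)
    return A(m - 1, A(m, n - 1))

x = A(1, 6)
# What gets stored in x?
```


A(1, 6)
= A(0, A(1, 5))
First compute A(1, 5) = 7
= A(0, 7)
= 8


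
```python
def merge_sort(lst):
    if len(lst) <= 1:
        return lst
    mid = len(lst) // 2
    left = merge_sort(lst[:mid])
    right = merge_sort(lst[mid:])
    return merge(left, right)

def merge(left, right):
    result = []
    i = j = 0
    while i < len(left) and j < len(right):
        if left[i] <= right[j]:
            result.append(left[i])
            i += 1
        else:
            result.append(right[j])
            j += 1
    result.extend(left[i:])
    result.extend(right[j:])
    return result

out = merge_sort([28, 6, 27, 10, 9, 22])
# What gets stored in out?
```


merge_sort([28, 6, 27, 10, 9, 22])
Split into [28, 6, 27] and [10, 9, 22]
Left sorted: [6, 27, 28]
Right sorted: [9, 10, 22]
Merge [6, 27, 28] and [9, 10, 22]
= [6, 9, 10, 22, 27, 28]


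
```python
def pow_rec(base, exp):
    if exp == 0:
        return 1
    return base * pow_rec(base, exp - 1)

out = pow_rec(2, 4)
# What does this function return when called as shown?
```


pow_rec(2, 4)
= 2 * pow_rec(2, 3)
= 2 * 2 * pow_rec(2, 2)
= 2 * 2 * 2 * pow_rec(2, 1)
= 2 * 2 * 2 * 2 * pow_rec(2, 0)
= 2 * 2 * 2 * 2 * 1
= 16


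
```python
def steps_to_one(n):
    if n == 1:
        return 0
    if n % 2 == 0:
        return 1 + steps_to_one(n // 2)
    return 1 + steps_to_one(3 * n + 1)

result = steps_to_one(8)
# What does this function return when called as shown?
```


steps_to_one(8)
8 is even -> steps_to_one(4)
4 is even -> steps_to_one(2)
2 is even -> steps_to_one(1)
Reached 1 after 3 steps
= 3


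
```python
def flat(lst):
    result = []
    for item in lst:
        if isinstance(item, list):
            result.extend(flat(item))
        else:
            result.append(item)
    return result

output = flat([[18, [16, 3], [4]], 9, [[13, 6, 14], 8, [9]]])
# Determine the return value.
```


flat([[18, [16, 3], [4]], 9, [[13, 6, 14], 8, [9]]])
Processing each element:
  [18, [16, 3], [4]] is a list -> flat recursively -> [18, 16, 3, 4]
  9 is not a list -> append 9
  [[13, 6, 14], 8, [9]] is a list -> flat recursively -> [13, 6, 14, 8, 9]
= [18, 16, 3, 4, 9, 13, 6, 14, 8, 9]


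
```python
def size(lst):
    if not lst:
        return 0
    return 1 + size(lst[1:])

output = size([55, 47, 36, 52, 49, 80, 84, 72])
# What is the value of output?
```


size([55, 47, 36, 52, 49, 80, 84, 72])
= 1 + size([47, 36, 52, 49, 80, 84, 72])
= 1 + 1 + size([36, 52, 49, 80, 84, 72])
= 1 + 1 + 1 + size([52, 49, 80, 84, 72])
= 1 + 1 + 1 + 1 + size([49, 80, 84, 72])
= 1 + 1 + 1 + 1 + 1 + size([80, 84, 72])
= 1 + 1 + 1 + 1 + 1 + 1 + size([84, 72])
= 1 + 1 + 1 + 1 + 1 + 1 + 1 + size([72])
= 1 + 1 + 1 + 1 + 1 + 1 + 1 + 1 + size([])
= 1 + 1 + 1 + 1 + 1 + 1 + 1 + 1 + 0
= 8


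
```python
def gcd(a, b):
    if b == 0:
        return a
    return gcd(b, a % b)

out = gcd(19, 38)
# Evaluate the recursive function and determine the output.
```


gcd(19, 38)
= gcd(38, 19 % 38) = gcd(38, 19)
= gcd(19, 38 % 19) = gcd(19, 0)
b == 0, return a = 19


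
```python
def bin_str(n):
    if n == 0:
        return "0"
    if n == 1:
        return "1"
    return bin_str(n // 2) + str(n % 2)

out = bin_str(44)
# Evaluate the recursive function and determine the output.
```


bin_str(44)
= bin_str(22) + "0"
= bin_str(11) + "0" + "0"
= bin_str(5) + "1" + "0" + "0"
= bin_str(2) + "1" + "1" + "0" + "0"
= bin_str(1) + "0" + "1" + "1" + "0" + "0"
= "1" + "0" + "1" + "1" + "0" + "0"
= "101100"


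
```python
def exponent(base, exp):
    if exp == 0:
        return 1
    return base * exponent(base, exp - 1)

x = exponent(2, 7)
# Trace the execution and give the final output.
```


exponent(2, 7)
= 2 * exponent(2, 6)
= 2 * 2 * exponent(2, 5)
= 2 * 2 * 2 * exponent(2, 4)
= 2 * 2 * 2 * 2 * exponent(2, 3)
= 2 * 2 * 2 * 2 * 2 * exponent(2, 2)
= 2 * 2 * 2 * 2 * 2 * 2 * exponent(2, 1)
= 2 * 2 * 2 * 2 * 2 * 2 * 2 * exponent(2, 0)
= 2 * 2 * 2 * 2 * 2 * 2 * 2 * 1
= 128


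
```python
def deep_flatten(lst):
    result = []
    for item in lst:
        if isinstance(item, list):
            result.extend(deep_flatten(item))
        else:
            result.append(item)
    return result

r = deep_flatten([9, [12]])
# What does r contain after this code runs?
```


deep_flatten([9, [12]])
Processing each element:
  9 is not a list -> append 9
  [12] is a list -> deep_flatten recursively -> [12]
= [9, 12]


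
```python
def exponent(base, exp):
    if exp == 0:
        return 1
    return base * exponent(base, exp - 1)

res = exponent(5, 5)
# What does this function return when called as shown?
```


exponent(5, 5)
= 5 * exponent(5, 4)
= 5 * 5 * exponent(5, 3)
= 5 * 5 * 5 * exponent(5, 2)
= 5 * 5 * 5 * 5 * exponent(5, 1)
= 5 * 5 * 5 * 5 * 5 * exponent(5, 0)
= 5 * 5 * 5 * 5 * 5 * 1
= 3125


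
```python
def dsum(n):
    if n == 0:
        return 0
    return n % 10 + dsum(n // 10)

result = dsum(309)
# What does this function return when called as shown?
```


dsum(309)
= 9 + dsum(30)
= 9 + 0 + dsum(3)
= 9 + 0 + 3 + dsum(0)
= 9 + 0 + 3 + 0
= 12
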